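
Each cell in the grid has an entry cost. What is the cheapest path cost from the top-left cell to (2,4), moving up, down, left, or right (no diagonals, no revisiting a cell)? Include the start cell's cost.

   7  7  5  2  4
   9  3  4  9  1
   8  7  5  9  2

28

Take r0c0→r0c1→r0c2→r0c3→r0c4→r1c4→r2c4 for a total of 7 + 7 + 5 + 2 + 4 + 1 + 2 = 28.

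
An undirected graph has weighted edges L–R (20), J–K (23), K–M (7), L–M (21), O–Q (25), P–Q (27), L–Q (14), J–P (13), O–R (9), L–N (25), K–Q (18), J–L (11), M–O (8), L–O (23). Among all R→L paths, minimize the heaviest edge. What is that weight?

18

Checking several routes:
R-O-M-K-J-L: max(9, 8, 7, 23, 11) = 23
R-O-M-K-Q-L: max(9, 8, 7, 18, 14) = 18
R-O-M-L: max(9, 8, 21) = 21
R-L: max(20) = 20
R-O-Q-K-J-L: max(9, 25, 18, 23, 11) = 25
R-O-L: max(9, 23) = 23
Best route has worst link 18.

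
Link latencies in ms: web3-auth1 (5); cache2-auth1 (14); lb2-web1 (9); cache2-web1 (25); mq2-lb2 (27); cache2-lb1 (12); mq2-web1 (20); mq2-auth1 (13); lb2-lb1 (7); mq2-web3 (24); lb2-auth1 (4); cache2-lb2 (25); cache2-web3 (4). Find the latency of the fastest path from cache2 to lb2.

13

A few of the cache2→lb2 routes:
cache2 -> auth1 -> lb2: 14 + 4 = 18
cache2 -> web3 -> auth1 -> lb2: 4 + 5 + 4 = 13
cache2 -> lb1 -> lb2: 12 + 7 = 19
Shortest: 13 ms.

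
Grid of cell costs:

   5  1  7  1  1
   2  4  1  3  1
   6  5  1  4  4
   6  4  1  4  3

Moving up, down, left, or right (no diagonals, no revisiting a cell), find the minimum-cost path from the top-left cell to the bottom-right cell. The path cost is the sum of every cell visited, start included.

20

Best path: (0,0) -> (0,1) -> (1,1) -> (1,2) -> (2,2) -> (3,2) -> (3,3) -> (3,4)
Cost: 5 + 1 + 4 + 1 + 1 + 1 + 4 + 3 = 20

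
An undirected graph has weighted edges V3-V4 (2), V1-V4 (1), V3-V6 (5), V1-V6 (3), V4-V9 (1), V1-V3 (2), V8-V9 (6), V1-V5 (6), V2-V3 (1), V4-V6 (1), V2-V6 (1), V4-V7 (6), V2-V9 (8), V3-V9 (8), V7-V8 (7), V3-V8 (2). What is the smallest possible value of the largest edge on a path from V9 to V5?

Checking several routes:
V9→V4→V6→V2→V3→V1→V5: max(1, 1, 1, 1, 2, 6) = 6
V9→V4→V6→V3→V1→V5: max(1, 1, 5, 2, 6) = 6
V9→V4→V1→V5: max(1, 1, 6) = 6
V9→V4→V6→V1→V5: max(1, 1, 3, 6) = 6
The minimum achievable maximum is 6.

6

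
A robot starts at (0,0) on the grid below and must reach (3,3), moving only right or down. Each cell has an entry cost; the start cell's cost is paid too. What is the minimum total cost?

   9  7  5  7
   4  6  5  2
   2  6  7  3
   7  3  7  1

Path (0,0) (1,0) (1,1) (1,2) (1,3) (2,3) (3,3): 9 + 4 + 6 + 5 + 2 + 3 + 1 = 30.

30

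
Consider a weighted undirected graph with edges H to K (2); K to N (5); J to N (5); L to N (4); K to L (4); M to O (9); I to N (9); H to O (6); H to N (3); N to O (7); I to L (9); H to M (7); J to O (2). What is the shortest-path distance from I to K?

13

Comparing a few candidate routes:
I -> L -> N -> H -> K: 9 + 4 + 3 + 2 = 18
I -> N -> H -> K: 9 + 3 + 2 = 14
I -> L -> N -> K: 9 + 4 + 5 = 18
I -> L -> K: 9 + 4 = 13
I -> N -> L -> K: 9 + 4 + 4 = 17
I -> N -> K: 9 + 5 = 14
Shortest: 13.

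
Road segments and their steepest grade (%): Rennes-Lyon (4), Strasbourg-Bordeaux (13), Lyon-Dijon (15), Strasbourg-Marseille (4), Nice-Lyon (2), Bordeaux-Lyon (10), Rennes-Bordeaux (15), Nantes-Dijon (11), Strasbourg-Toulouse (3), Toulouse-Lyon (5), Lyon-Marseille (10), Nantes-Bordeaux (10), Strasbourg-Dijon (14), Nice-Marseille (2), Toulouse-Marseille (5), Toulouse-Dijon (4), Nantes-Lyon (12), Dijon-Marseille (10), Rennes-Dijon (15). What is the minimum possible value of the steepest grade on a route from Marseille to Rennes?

4

A few of the Marseille→Rennes routes:
Marseille - Strasbourg - Toulouse - Lyon - Rennes: max(4, 3, 5, 4) = 5
Marseille - Dijon - Toulouse - Lyon - Rennes: max(10, 4, 5, 4) = 10
Marseille - Nice - Lyon - Rennes: max(2, 2, 4) = 4
Marseille - Toulouse - Lyon - Rennes: max(5, 5, 4) = 5
Marseille - Lyon - Rennes: max(10, 4) = 10
The minimum achievable maximum is 4%.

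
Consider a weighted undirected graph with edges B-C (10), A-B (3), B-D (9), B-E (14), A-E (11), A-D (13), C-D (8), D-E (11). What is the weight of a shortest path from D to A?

12

Checking several routes:
D → B → A: 9 + 3 = 12
D → A: 13
D → C → B → A: 8 + 10 + 3 = 21
D → E → A: 11 + 11 = 22
Shortest: 12.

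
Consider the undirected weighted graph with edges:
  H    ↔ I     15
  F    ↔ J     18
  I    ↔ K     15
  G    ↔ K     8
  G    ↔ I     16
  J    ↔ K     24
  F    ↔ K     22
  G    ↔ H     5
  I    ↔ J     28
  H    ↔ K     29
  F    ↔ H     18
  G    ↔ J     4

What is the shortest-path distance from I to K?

Checking several routes:
I-K: 15
I-H-G-K: 15 + 5 + 8 = 28
I-G-K: 16 + 8 = 24
I-J-G-K: 28 + 4 + 8 = 40
Shortest: 15.

15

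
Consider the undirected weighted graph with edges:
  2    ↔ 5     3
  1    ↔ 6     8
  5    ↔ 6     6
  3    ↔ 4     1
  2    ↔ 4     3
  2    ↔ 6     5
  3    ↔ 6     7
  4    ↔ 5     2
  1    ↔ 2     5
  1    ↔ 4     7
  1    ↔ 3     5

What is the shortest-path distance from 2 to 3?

Some routes from 2 to 3:
2 -> 6 -> 3: 5 + 7 = 12
2 -> 1 -> 3: 5 + 5 = 10
2 -> 1 -> 4 -> 3: 5 + 7 + 1 = 13
2 -> 6 -> 5 -> 4 -> 3: 5 + 6 + 2 + 1 = 14
2 -> 5 -> 4 -> 3: 3 + 2 + 1 = 6
2 -> 4 -> 3: 3 + 1 = 4
The minimum is 4.

4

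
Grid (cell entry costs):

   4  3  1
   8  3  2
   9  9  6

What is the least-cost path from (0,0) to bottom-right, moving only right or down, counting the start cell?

16

Best path: [0,0]→[0,1]→[0,2]→[1,2]→[2,2]
Cost: 4 + 3 + 1 + 2 + 6 = 16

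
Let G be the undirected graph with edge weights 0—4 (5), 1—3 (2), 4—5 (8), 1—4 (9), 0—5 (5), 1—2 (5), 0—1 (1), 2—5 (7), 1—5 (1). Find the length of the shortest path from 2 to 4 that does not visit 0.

Comparing a few candidate routes:
2 -> 1 -> 4: 5 + 9 = 14
2 -> 5 -> 4: 7 + 8 = 15
2 -> 1 -> 5 -> 4: 5 + 1 + 8 = 14
The minimum is 14.

14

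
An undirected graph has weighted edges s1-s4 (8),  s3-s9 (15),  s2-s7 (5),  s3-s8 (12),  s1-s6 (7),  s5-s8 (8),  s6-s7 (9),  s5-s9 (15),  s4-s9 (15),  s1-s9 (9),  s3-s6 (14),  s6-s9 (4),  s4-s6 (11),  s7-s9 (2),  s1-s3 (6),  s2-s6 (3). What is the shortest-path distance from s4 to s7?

17

Comparing a few candidate routes:
s4 → s9 → s7: 15 + 2 = 17
s4 → s1 → s9 → s7: 8 + 9 + 2 = 19
s4 → s1 → s6 → s9 → s7: 8 + 7 + 4 + 2 = 21
s4 → s6 → s7: 11 + 9 = 20
s4 → s6 → s2 → s7: 11 + 3 + 5 = 19
s4 → s6 → s9 → s7: 11 + 4 + 2 = 17
Best route has total 17.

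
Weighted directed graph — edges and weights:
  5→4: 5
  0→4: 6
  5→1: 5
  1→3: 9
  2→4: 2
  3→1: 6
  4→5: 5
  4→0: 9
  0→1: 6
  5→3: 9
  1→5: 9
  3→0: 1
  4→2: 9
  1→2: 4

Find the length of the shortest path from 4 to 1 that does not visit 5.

15

Paths from 4 to 1 avoiding 5:
4 - 0 - 1: 9 + 6 = 15
Best route has total 15.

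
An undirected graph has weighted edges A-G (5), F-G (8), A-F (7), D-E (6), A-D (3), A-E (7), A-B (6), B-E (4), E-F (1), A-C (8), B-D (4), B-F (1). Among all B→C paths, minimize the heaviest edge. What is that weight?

Comparing a few candidate routes:
B - D - E - F - G - A - C: max(4, 6, 1, 8, 5, 8) = 8
B - D - E - A - C: max(4, 6, 7, 8) = 8
B - D - E - F - A - C: max(4, 6, 1, 7, 8) = 8
B - D - A - C: max(4, 3, 8) = 8
B - A - C: max(6, 8) = 8
The minimum achievable maximum is 8.

8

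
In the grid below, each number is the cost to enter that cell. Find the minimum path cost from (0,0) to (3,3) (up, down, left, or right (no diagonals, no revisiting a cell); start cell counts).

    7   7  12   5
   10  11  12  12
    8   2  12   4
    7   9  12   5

48

Cheapest: r0c0 r0c1 r1c1 r2c1 r2c2 r2c3 r3c3
  7 + 7 + 11 + 2 + 12 + 4 + 5 = 48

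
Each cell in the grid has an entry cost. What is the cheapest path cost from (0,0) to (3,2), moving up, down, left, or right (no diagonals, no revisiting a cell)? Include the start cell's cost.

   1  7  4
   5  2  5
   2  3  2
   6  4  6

One optimal route is r0c0 r1c0 r1c1 r2c1 r2c2 r3c2.
Its cost is 1 + 5 + 2 + 3 + 2 + 6 = 19.

19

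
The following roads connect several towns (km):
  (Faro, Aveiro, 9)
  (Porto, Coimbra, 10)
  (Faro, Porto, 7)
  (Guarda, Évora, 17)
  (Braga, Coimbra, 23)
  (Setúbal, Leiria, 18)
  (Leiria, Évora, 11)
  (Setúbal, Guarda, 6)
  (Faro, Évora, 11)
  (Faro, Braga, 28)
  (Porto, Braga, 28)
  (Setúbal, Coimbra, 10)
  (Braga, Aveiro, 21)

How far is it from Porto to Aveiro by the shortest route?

Some routes from Porto to Aveiro:
Porto -> Faro -> Aveiro: 7 + 9 = 16
Porto -> Braga -> Aveiro: 28 + 21 = 49
Porto -> Coimbra -> Braga -> Aveiro: 10 + 23 + 21 = 54
Best route has total 16 km.

16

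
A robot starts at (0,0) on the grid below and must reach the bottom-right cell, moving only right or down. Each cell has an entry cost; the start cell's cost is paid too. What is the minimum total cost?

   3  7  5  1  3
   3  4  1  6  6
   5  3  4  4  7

Best path: (0,0) -> (1,0) -> (1,1) -> (1,2) -> (2,2) -> (2,3) -> (2,4)
Cost: 3 + 3 + 4 + 1 + 4 + 4 + 7 = 26
(Top row then right column would cost 32.)

26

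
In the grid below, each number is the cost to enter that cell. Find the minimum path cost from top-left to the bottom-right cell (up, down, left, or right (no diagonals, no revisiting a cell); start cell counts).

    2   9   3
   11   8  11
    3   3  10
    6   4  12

Path (0,0)→(1,0)→(2,0)→(2,1)→(3,1)→(3,2): 2 + 11 + 3 + 3 + 4 + 12 = 35.

35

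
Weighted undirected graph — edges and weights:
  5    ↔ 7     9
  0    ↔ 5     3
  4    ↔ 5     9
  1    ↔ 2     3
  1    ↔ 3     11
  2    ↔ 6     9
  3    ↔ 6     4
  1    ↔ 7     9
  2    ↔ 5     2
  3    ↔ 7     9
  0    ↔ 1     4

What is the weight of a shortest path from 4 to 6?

Some routes from 4 to 6:
4-5-0-1-2-6: 9 + 3 + 4 + 3 + 9 = 28
4-5-2-6: 9 + 2 + 9 = 20
4-5-2-1-3-6: 9 + 2 + 3 + 11 + 4 = 29
4-5-0-1-3-6: 9 + 3 + 4 + 11 + 4 = 31
4-5-7-3-6: 9 + 9 + 9 + 4 = 31
4-5-2-1-7-3-6: 9 + 2 + 3 + 9 + 9 + 4 = 36
Best route has total 20.

20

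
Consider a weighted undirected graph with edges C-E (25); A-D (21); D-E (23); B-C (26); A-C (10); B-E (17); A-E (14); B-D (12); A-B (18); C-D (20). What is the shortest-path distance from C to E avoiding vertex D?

Candidate routes:
C - A - E: 10 + 14 = 24
C - A - B - E: 10 + 18 + 17 = 45
C - E: 25
C - B - E: 26 + 17 = 43
C - B - A - E: 26 + 18 + 14 = 58
Shortest: 24.

24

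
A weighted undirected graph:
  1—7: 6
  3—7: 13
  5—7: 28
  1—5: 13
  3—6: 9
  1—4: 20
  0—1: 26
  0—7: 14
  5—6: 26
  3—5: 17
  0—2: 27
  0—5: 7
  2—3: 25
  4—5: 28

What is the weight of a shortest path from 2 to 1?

Checking several routes:
2-0-7-1: 27 + 14 + 6 = 47
2-3-7-1: 25 + 13 + 6 = 44
2-0-5-1: 27 + 7 + 13 = 47
The minimum is 44.

44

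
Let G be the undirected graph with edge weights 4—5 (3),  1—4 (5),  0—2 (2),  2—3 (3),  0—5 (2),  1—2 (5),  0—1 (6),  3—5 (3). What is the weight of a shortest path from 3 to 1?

Candidate routes:
3→5→0→2→1: 3 + 2 + 2 + 5 = 12
3→2→0→1: 3 + 2 + 6 = 11
3→5→4→1: 3 + 3 + 5 = 11
3→2→1: 3 + 5 = 8
3→2→0→5→4→1: 3 + 2 + 2 + 3 + 5 = 15
3→5→0→1: 3 + 2 + 6 = 11
The minimum is 8.

8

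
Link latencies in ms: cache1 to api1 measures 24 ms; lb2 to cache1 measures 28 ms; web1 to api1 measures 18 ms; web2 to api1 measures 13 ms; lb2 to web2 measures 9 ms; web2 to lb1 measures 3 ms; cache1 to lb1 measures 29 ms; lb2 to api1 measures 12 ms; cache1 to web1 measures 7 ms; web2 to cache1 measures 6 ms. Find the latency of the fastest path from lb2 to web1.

22

Comparing a few candidate routes:
lb2→web2→cache1→web1: 9 + 6 + 7 = 22
lb2→api1→web1: 12 + 18 = 30
lb2→api1→web2→cache1→web1: 12 + 13 + 6 + 7 = 38
lb2→cache1→web1: 28 + 7 = 35
lb2→web2→api1→web1: 9 + 13 + 18 = 40
Shortest: 22 ms.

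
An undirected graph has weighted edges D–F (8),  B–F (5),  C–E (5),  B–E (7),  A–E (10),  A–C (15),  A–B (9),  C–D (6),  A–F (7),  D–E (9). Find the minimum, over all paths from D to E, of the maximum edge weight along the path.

Checking several routes:
D → F → B → E: max(8, 5, 7) = 8
D → C → E: max(6, 5) = 6
D → E: max(9) = 9
The minimum achievable maximum is 6.

6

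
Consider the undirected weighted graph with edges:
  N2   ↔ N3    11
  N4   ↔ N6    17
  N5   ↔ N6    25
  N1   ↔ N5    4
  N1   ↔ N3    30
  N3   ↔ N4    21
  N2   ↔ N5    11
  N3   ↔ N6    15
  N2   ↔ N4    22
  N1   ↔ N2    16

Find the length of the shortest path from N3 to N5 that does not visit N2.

34

Routes from N3 to N5 avoiding N2:
N3 → N4 → N6 → N5: 21 + 17 + 25 = 63
N3 → N6 → N5: 15 + 25 = 40
N3 → N1 → N5: 30 + 4 = 34
The minimum is 34.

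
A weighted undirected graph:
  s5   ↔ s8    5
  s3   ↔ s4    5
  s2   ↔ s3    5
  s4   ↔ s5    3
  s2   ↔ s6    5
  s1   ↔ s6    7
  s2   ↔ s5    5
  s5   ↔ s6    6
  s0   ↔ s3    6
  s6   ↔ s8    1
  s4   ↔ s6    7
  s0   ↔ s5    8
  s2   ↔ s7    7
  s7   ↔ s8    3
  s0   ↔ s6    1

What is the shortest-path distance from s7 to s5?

Some routes from s7 to s5:
s7→s8→s5: 3 + 5 = 8
s7→s2→s5: 7 + 5 = 12
s7→s8→s6→s5: 3 + 1 + 6 = 10
The minimum is 8.

8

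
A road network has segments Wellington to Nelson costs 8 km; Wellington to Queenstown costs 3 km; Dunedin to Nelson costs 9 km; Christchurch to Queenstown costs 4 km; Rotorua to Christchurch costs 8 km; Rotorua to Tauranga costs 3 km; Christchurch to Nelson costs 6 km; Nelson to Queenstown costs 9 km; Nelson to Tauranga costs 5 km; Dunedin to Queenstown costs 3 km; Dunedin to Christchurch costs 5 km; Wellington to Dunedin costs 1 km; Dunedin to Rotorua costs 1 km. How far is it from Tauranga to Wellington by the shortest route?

Comparing a few candidate routes:
Tauranga → Nelson → Wellington: 5 + 8 = 13
Tauranga → Rotorua → Dunedin → Wellington: 3 + 1 + 1 = 5
Tauranga → Rotorua → Dunedin → Queenstown → Wellington: 3 + 1 + 3 + 3 = 10
Shortest: 5 km.

5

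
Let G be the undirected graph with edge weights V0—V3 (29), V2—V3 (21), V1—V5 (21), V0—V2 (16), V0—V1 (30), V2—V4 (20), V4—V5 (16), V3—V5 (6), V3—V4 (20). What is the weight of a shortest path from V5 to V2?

27

Some routes from V5 to V2:
V5 - V1 - V0 - V2: 21 + 30 + 16 = 67
V5 - V4 - V2: 16 + 20 = 36
V5 - V3 - V0 - V2: 6 + 29 + 16 = 51
V5 - V3 - V4 - V2: 6 + 20 + 20 = 46
V5 - V4 - V3 - V2: 16 + 20 + 21 = 57
V5 - V3 - V2: 6 + 21 = 27
Best route has total 27.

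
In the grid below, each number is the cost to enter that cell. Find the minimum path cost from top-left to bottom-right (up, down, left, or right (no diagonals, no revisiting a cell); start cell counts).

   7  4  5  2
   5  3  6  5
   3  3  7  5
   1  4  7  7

One optimal route is (0,0) (1,0) (2,0) (3,0) (3,1) (3,2) (3,3).
Its cost is 7 + 5 + 3 + 1 + 4 + 7 + 7 = 34.

34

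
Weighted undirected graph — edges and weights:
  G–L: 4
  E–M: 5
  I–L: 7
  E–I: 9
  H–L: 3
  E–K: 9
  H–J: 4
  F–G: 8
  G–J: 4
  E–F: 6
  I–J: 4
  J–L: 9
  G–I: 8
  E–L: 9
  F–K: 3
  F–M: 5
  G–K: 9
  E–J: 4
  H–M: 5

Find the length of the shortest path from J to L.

Checking several routes:
J -> H -> L: 4 + 3 = 7
J -> E -> L: 4 + 9 = 13
J -> I -> L: 4 + 7 = 11
J -> G -> L: 4 + 4 = 8
J -> L: 9
Shortest: 7.

7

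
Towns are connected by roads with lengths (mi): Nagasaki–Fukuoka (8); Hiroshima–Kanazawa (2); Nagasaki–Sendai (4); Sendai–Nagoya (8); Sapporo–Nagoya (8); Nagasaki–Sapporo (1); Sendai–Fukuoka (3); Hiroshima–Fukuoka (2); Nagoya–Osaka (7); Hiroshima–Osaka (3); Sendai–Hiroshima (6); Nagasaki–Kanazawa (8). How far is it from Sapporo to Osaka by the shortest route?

13

Comparing a few candidate routes:
Sapporo - Nagasaki - Sendai - Hiroshima - Osaka: 1 + 4 + 6 + 3 = 14
Sapporo - Nagasaki - Sendai - Fukuoka - Hiroshima - Osaka: 1 + 4 + 3 + 2 + 3 = 13
Sapporo - Nagasaki - Fukuoka - Hiroshima - Osaka: 1 + 8 + 2 + 3 = 14
Best route has total 13 mi.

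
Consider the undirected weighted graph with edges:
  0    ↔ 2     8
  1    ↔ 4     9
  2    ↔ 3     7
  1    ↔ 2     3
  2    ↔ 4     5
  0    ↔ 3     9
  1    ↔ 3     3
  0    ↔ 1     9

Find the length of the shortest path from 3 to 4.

Some routes from 3 to 4:
3 -> 1 -> 4: 3 + 9 = 12
3 -> 2 -> 4: 7 + 5 = 12
3 -> 1 -> 2 -> 4: 3 + 3 + 5 = 11
3 -> 0 -> 2 -> 4: 9 + 8 + 5 = 22
3 -> 2 -> 1 -> 4: 7 + 3 + 9 = 19
The minimum is 11.

11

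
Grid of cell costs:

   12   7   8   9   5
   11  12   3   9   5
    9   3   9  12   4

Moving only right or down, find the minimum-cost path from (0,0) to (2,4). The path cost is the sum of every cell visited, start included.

48

One optimal route is (0,0)→(0,1)→(0,2)→(1,2)→(1,3)→(1,4)→(2,4).
Its cost is 12 + 7 + 8 + 3 + 9 + 5 + 4 = 48.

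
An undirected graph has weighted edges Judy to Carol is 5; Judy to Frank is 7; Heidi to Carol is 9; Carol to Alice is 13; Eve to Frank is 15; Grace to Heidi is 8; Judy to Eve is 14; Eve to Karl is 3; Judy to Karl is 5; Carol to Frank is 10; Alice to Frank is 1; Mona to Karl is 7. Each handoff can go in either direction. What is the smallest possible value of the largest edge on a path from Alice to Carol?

7

Routes from Alice to Carol:
Alice - Frank - Eve - Judy - Carol: max(1, 15, 14, 5) = 15
Alice - Frank - Eve - Karl - Judy - Carol: max(1, 15, 3, 5, 5) = 15
Alice - Frank - Judy - Carol: max(1, 7, 5) = 7
Alice - Carol: max(13) = 13
Alice - Frank - Carol: max(1, 10) = 10
Smallest bottleneck: 7.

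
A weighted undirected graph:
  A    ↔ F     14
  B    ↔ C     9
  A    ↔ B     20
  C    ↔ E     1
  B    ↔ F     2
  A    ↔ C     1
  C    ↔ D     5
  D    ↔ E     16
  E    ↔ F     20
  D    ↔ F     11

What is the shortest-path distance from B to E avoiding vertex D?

10

Candidate routes:
B → A → F → E: 20 + 14 + 20 = 54
B → A → C → E: 20 + 1 + 1 = 22
B → C → A → F → E: 9 + 1 + 14 + 20 = 44
B → F → A → C → E: 2 + 14 + 1 + 1 = 18
B → F → E: 2 + 20 = 22
B → C → E: 9 + 1 = 10
Shortest: 10.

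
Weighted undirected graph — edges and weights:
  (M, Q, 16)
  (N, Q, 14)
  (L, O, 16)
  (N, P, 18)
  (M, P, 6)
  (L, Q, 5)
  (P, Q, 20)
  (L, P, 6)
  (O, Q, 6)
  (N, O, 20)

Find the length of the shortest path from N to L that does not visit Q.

Paths from N to L avoiding Q:
N → P → L: 18 + 6 = 24
N → O → L: 20 + 16 = 36
Best route has total 24.

24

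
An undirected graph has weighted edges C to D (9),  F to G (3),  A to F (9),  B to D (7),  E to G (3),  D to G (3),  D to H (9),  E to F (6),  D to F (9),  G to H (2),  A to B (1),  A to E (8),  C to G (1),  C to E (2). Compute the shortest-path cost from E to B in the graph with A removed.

13

Checking several routes:
E -> F -> G -> D -> B: 6 + 3 + 3 + 7 = 19
E -> G -> D -> B: 3 + 3 + 7 = 13
E -> G -> C -> D -> B: 3 + 1 + 9 + 7 = 20
E -> C -> G -> H -> D -> B: 2 + 1 + 2 + 9 + 7 = 21
E -> C -> D -> B: 2 + 9 + 7 = 18
E -> C -> G -> D -> B: 2 + 1 + 3 + 7 = 13
Shortest: 13.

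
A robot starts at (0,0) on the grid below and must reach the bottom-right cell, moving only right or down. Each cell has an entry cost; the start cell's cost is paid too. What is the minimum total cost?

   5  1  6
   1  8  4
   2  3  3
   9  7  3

17

One optimal route is [0,0] → [1,0] → [2,0] → [2,1] → [2,2] → [3,2].
Its cost is 5 + 1 + 2 + 3 + 3 + 3 = 17.
For comparison, the top-then-right route costs 22.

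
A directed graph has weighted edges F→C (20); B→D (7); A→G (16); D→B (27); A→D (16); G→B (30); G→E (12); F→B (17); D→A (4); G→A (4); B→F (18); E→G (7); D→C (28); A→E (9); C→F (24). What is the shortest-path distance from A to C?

44

Some routes from A to C:
A → G → B → D → C: 16 + 30 + 7 + 28 = 81
A → D → B → F → C: 16 + 27 + 18 + 20 = 81
A → E → G → B → D → C: 9 + 7 + 30 + 7 + 28 = 81
A → D → C: 16 + 28 = 44
The minimum is 44.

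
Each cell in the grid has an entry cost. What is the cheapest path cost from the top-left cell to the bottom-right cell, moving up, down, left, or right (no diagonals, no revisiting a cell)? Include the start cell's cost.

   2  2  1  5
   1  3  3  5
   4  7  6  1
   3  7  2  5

19

Path r0c0 → r0c1 → r0c2 → r1c2 → r1c3 → r2c3 → r3c3: 2 + 2 + 1 + 3 + 5 + 1 + 5 = 19.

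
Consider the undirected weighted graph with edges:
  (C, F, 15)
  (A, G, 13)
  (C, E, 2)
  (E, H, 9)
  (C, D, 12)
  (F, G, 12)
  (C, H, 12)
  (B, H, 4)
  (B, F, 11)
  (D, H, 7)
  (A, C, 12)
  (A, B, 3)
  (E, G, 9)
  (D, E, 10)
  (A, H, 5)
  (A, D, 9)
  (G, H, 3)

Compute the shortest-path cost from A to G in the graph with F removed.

Checking several routes:
A → H → G: 5 + 3 = 8
A → B → H → G: 3 + 4 + 3 = 10
A → G: 13
A → D → H → G: 9 + 7 + 3 = 19
Shortest: 8.

8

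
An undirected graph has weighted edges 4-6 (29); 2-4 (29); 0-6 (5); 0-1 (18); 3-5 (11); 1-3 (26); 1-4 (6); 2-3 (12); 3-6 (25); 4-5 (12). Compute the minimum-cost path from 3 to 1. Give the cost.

26

A few of the 3→1 routes:
3 → 6 → 0 → 1: 25 + 5 + 18 = 48
3 → 1: 26
3 → 5 → 4 → 1: 11 + 12 + 6 = 29
3 → 2 → 4 → 1: 12 + 29 + 6 = 47
Best route has total 26.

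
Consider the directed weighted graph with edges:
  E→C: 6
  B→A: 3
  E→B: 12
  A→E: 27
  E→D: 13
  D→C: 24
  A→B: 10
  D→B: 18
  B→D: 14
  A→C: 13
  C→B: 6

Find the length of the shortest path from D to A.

21

Candidate routes:
D-B-A: 18 + 3 = 21
D-C-B-A: 24 + 6 + 3 = 33
Shortest: 21.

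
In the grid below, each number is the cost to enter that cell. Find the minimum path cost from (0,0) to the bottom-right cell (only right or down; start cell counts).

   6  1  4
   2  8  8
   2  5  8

Best path: r0c0→r1c0→r2c0→r2c1→r2c2
Cost: 6 + 2 + 2 + 5 + 8 = 23

23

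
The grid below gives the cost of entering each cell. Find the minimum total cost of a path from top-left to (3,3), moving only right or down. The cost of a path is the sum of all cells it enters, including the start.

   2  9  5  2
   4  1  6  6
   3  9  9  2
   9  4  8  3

Path (0,0) → (1,0) → (1,1) → (1,2) → (1,3) → (2,3) → (3,3): 2 + 4 + 1 + 6 + 6 + 2 + 3 = 24.

24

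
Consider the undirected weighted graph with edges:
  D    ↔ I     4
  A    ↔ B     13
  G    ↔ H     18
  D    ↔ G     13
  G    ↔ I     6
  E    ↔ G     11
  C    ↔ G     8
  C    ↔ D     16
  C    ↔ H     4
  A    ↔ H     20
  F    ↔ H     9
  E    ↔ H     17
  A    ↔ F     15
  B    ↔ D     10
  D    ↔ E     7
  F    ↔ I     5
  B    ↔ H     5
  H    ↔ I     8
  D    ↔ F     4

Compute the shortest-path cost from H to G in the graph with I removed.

12

Some routes from H to G avoiding I:
H -> C -> G: 4 + 8 = 12
H -> F -> D -> G: 9 + 4 + 13 = 26
H -> G: 18
Shortest: 12.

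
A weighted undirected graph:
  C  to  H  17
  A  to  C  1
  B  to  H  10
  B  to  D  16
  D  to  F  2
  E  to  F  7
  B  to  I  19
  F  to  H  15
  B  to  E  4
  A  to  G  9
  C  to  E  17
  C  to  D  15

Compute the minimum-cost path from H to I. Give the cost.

Checking several routes:
H - B - I: 10 + 19 = 29
H - C - E - B - I: 17 + 17 + 4 + 19 = 57
H - F - D - B - I: 15 + 2 + 16 + 19 = 52
H - F - E - B - I: 15 + 7 + 4 + 19 = 45
Best route has total 29.

29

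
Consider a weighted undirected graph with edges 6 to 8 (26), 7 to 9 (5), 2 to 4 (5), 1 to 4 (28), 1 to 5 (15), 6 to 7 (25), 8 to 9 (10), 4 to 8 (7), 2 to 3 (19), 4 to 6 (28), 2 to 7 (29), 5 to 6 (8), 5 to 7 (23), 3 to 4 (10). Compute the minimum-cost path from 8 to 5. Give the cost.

34

Checking several routes:
8 → 4 → 6 → 5: 7 + 28 + 8 = 43
8 → 9 → 7 → 6 → 5: 10 + 5 + 25 + 8 = 48
8 → 4 → 1 → 5: 7 + 28 + 15 = 50
8 → 6 → 5: 26 + 8 = 34
8 → 4 → 2 → 7 → 5: 7 + 5 + 29 + 23 = 64
8 → 9 → 7 → 5: 10 + 5 + 23 = 38
Shortest: 34.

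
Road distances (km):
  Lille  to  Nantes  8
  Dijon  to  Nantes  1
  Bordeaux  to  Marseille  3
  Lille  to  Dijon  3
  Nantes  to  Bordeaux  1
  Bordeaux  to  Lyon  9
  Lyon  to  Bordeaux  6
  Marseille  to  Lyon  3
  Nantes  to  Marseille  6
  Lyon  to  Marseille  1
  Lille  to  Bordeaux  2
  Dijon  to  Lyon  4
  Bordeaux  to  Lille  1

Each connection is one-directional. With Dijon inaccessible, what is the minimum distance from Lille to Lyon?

8

Routes from Lille to Lyon avoiding Dijon:
Lille - Nantes - Marseille - Lyon: 8 + 6 + 3 = 17
Lille - Bordeaux - Lyon: 2 + 9 = 11
Lille - Bordeaux - Marseille - Lyon: 2 + 3 + 3 = 8
Lille - Nantes - Bordeaux - Marseille - Lyon: 8 + 1 + 3 + 3 = 15
Lille - Nantes - Bordeaux - Lyon: 8 + 1 + 9 = 18
Shortest: 8 km.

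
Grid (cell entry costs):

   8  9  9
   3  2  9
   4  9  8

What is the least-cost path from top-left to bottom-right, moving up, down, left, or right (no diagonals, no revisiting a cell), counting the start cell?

Cheapest: r0c0→r1c0→r1c1→r1c2→r2c2
  8 + 3 + 2 + 9 + 8 = 30

30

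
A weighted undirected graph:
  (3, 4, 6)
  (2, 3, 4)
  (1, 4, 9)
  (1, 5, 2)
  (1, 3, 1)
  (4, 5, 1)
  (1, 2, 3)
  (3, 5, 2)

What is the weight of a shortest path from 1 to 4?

Some routes from 1 to 4:
1 - 4: 9
1 - 5 - 4: 2 + 1 = 3
1 - 3 - 5 - 4: 1 + 2 + 1 = 4
1 - 3 - 4: 1 + 6 = 7
The minimum is 3.

3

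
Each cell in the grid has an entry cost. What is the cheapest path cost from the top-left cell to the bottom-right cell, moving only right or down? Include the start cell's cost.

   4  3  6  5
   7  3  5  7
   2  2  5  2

Path (0,0) -> (0,1) -> (1,1) -> (2,1) -> (2,2) -> (2,3): 4 + 3 + 3 + 2 + 5 + 2 = 19.

19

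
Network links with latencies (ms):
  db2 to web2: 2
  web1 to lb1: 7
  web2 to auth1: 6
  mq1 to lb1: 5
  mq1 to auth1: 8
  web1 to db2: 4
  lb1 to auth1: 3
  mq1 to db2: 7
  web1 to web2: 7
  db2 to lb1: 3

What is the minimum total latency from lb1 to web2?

5

Some routes from lb1 to web2:
lb1→db2→web1→web2: 3 + 4 + 7 = 14
lb1→db2→web2: 3 + 2 = 5
lb1→auth1→web2: 3 + 6 = 9
lb1→web1→web2: 7 + 7 = 14
lb1→web1→db2→web2: 7 + 4 + 2 = 13
lb1→mq1→db2→web2: 5 + 7 + 2 = 14
Best route has total 5 ms.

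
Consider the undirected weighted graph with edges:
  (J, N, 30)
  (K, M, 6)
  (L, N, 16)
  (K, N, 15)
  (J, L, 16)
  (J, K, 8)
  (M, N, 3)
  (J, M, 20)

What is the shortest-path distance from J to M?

Comparing a few candidate routes:
J→K→N→M: 8 + 15 + 3 = 26
J→K→M: 8 + 6 = 14
J→M: 20
Shortest: 14.

14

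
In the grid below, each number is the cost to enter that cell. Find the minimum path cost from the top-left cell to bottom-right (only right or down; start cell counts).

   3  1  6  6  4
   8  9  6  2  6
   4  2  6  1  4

Best path: (0,0) -> (0,1) -> (0,2) -> (0,3) -> (1,3) -> (2,3) -> (2,4)
Cost: 3 + 1 + 6 + 6 + 2 + 1 + 4 = 23

23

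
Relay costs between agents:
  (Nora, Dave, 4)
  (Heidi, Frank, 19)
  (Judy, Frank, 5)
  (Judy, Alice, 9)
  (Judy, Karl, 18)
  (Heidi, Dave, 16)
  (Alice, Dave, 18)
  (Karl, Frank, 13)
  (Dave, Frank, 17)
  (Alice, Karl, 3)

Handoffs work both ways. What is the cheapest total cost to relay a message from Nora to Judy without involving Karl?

26

Candidate routes:
Nora → Dave → Frank → Judy: 4 + 17 + 5 = 26
Nora → Dave → Alice → Judy: 4 + 18 + 9 = 31
Nora → Dave → Heidi → Frank → Judy: 4 + 16 + 19 + 5 = 44
Shortest: 26.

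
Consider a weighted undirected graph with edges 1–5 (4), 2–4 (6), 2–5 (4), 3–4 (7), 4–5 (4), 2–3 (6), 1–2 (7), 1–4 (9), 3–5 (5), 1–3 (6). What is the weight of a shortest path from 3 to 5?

5

Comparing a few candidate routes:
3 - 5: 5
3 - 2 - 5: 6 + 4 = 10
3 - 1 - 5: 6 + 4 = 10
3 - 2 - 4 - 5: 6 + 6 + 4 = 16
3 - 2 - 1 - 5: 6 + 7 + 4 = 17
3 - 4 - 5: 7 + 4 = 11
The minimum is 5.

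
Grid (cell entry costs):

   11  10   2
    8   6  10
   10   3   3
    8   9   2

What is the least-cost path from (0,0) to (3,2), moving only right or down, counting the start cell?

Cheapest: [0,0] → [1,0] → [1,1] → [2,1] → [2,2] → [3,2]
  11 + 8 + 6 + 3 + 3 + 2 = 33
For comparison, the top-then-right route costs 38.

33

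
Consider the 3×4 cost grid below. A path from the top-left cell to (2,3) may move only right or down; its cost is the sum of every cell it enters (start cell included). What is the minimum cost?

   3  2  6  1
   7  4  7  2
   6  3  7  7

Path [0,0] → [0,1] → [0,2] → [0,3] → [1,3] → [2,3]: 3 + 2 + 6 + 1 + 2 + 7 = 21.

21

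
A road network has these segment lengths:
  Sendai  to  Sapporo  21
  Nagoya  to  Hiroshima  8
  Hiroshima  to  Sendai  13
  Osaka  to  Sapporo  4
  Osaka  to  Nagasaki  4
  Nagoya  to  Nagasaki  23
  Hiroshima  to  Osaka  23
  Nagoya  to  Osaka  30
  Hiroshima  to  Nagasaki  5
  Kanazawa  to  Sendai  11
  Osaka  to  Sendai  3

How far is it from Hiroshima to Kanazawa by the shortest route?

23

A few of the Hiroshima→Kanazawa routes:
Hiroshima → Sendai → Kanazawa: 13 + 11 = 24
Hiroshima → Osaka → Sendai → Kanazawa: 23 + 3 + 11 = 37
Hiroshima → Nagasaki → Osaka → Sendai → Kanazawa: 5 + 4 + 3 + 11 = 23
Best route has total 23.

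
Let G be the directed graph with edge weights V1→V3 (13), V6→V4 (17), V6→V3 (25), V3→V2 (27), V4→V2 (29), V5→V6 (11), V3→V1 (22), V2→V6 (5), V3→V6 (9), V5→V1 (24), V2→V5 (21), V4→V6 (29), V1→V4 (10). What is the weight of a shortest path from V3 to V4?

Some routes from V3 to V4:
V3→V6→V4: 9 + 17 = 26
V3→V1→V4: 22 + 10 = 32
V3→V2→V5→V6→V4: 27 + 21 + 11 + 17 = 76
V3→V2→V6→V4: 27 + 5 + 17 = 49
Best route has total 26.

26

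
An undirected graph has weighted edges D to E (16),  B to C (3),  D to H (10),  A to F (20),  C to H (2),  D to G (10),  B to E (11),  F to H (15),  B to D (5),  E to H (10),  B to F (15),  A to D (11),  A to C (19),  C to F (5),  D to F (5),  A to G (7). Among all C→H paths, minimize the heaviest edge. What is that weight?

Checking several routes:
C → F → D → B → E → H: max(5, 5, 5, 11, 10) = 11
C → B → F → D → H: max(3, 15, 5, 10) = 15
C → F → D → H: max(5, 5, 10) = 10
C → B → E → H: max(3, 11, 10) = 11
C → B → D → H: max(3, 5, 10) = 10
C → H: max(2) = 2
Best route has worst link 2.

2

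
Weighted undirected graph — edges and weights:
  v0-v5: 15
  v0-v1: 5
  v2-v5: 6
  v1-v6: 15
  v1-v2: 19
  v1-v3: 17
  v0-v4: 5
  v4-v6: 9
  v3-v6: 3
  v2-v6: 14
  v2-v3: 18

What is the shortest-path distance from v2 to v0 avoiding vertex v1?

21

Routes from v2 to v0 avoiding v1:
v2→v6→v4→v0: 14 + 9 + 5 = 28
v2→v3→v6→v4→v0: 18 + 3 + 9 + 5 = 35
v2→v5→v0: 6 + 15 = 21
The minimum is 21.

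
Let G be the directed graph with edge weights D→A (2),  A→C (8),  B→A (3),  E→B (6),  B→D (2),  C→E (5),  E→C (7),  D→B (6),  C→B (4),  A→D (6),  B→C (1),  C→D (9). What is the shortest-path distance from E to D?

8

A few of the E→D routes:
E - C - B - D: 7 + 4 + 2 = 13
E - B - D: 6 + 2 = 8
E - C - D: 7 + 9 = 16
E - B - A - D: 6 + 3 + 6 = 15
E - B - C - D: 6 + 1 + 9 = 16
Best route has total 8.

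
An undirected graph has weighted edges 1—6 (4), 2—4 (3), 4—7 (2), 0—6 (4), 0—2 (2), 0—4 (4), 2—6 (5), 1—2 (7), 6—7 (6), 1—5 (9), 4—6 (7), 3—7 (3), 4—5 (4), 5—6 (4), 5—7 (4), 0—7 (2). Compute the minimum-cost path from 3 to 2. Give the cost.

Some routes from 3 to 2:
3 → 7 → 4 → 2: 3 + 2 + 3 = 8
3 → 7 → 4 → 0 → 2: 3 + 2 + 4 + 2 = 11
3 → 7 → 0 → 2: 3 + 2 + 2 = 7
3 → 7 → 0 → 4 → 2: 3 + 2 + 4 + 3 = 12
Best route has total 7.

7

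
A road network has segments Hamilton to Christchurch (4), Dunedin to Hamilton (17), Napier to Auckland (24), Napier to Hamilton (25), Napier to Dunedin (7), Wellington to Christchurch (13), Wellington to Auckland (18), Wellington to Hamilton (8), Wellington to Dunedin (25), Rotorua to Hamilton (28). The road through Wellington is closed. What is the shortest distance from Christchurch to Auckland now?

Routes from Christchurch to Auckland avoiding Wellington:
Christchurch → Hamilton → Dunedin → Napier → Auckland: 4 + 17 + 7 + 24 = 52
Christchurch → Hamilton → Napier → Auckland: 4 + 25 + 24 = 53
The minimum is 52 km.

52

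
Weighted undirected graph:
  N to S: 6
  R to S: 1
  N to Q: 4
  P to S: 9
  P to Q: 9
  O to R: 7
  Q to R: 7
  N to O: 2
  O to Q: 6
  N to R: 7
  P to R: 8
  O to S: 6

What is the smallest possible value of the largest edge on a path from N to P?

8

Comparing a few candidate routes:
N - Q - O - S - R - P: max(4, 6, 6, 1, 8) = 8
N - Q - R - P: max(4, 7, 8) = 8
N - R - P: max(7, 8) = 8
The minimum achievable maximum is 8.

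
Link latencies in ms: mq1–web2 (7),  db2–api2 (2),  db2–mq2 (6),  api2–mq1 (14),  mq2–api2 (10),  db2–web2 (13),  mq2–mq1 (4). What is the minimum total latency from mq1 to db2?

10

Routes from mq1 to db2:
mq1→mq2→api2→db2: 4 + 10 + 2 = 16
mq1→web2→db2: 7 + 13 = 20
mq1→api2→mq2→db2: 14 + 10 + 6 = 30
mq1→api2→db2: 14 + 2 = 16
mq1→mq2→db2: 4 + 6 = 10
The minimum is 10 ms.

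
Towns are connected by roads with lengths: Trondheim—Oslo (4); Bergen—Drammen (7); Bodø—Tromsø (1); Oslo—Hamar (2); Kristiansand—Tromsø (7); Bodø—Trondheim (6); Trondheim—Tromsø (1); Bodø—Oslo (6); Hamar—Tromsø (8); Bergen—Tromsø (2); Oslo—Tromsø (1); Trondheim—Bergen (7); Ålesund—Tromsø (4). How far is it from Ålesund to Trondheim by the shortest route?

5

Comparing a few candidate routes:
Ålesund - Tromsø - Bodø - Trondheim: 4 + 1 + 6 = 11
Ålesund - Tromsø - Bergen - Trondheim: 4 + 2 + 7 = 13
Ålesund - Tromsø - Oslo - Trondheim: 4 + 1 + 4 = 9
Ålesund - Tromsø - Trondheim: 4 + 1 = 5
Best route has total 5.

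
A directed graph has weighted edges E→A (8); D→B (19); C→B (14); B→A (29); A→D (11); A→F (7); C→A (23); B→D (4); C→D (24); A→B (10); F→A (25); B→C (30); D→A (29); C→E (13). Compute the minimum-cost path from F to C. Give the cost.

Routes from F to C:
F→A→D→B→C: 25 + 11 + 19 + 30 = 85
F→A→B→C: 25 + 10 + 30 = 65
The minimum is 65.

65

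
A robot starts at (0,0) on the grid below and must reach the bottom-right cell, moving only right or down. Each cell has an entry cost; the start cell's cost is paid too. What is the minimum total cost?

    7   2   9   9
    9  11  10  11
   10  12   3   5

36

Take (0,0) -> (0,1) -> (0,2) -> (1,2) -> (2,2) -> (2,3) for a total of 7 + 2 + 9 + 10 + 3 + 5 = 36.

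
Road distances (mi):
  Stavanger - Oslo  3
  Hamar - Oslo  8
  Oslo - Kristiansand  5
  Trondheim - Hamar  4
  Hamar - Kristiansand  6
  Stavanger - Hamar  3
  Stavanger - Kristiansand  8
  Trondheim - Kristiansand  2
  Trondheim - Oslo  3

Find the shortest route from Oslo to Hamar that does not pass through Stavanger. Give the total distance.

Comparing a few candidate routes:
Oslo - Hamar: 8
Oslo - Trondheim - Hamar: 3 + 4 = 7
Oslo - Trondheim - Kristiansand - Hamar: 3 + 2 + 6 = 11
Shortest: 7 mi.

7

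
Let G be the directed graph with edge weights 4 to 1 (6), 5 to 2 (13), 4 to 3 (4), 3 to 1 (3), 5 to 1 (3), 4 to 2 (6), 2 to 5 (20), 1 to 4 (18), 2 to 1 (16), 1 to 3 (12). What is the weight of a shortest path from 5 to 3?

15

Routes from 5 to 3:
5 → 1 → 3: 3 + 12 = 15
5 → 2 → 1 → 3: 13 + 16 + 12 = 41
5 → 2 → 1 → 4 → 3: 13 + 16 + 18 + 4 = 51
5 → 1 → 4 → 3: 3 + 18 + 4 = 25
Best route has total 15.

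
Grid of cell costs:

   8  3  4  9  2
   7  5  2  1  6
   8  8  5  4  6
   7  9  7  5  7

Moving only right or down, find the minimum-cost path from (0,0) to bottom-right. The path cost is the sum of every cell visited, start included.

34

Cheapest: r0c0 r0c1 r0c2 r1c2 r1c3 r2c3 r3c3 r3c4
  8 + 3 + 4 + 2 + 1 + 4 + 5 + 7 = 34
For comparison, the top-then-right route costs 45.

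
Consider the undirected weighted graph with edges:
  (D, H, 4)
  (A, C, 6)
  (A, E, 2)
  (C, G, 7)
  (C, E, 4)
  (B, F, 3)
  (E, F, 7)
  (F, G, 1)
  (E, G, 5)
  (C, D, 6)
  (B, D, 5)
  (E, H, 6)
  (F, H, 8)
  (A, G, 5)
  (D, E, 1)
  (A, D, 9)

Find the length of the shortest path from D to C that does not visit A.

A few of the D→C routes:
D→E→C: 1 + 4 = 5
D→H→E→C: 4 + 6 + 4 = 14
D→E→G→C: 1 + 5 + 7 = 13
D→C: 6
D→E→F→G→C: 1 + 7 + 1 + 7 = 16
The minimum is 5.

5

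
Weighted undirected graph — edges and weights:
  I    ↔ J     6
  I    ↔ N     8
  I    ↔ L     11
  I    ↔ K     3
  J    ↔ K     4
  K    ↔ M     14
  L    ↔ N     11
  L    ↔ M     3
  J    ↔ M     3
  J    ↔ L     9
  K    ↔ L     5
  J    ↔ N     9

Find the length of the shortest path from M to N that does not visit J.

Checking several routes:
M→L→K→I→N: 3 + 5 + 3 + 8 = 19
M→K→L→I→N: 14 + 5 + 11 + 8 = 38
M→K→L→N: 14 + 5 + 11 = 30
M→K→I→N: 14 + 3 + 8 = 25
M→L→N: 3 + 11 = 14
M→L→I→N: 3 + 11 + 8 = 22
Shortest: 14.

14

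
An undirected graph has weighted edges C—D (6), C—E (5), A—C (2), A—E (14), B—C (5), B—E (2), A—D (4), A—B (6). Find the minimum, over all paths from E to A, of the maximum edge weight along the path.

5

A few of the E→A routes:
E → B → A: max(2, 6) = 6
E → C → A: max(5, 2) = 5
E → B → C → A: max(2, 5, 2) = 5
E → B → C → D → A: max(2, 5, 6, 4) = 6
Smallest bottleneck: 5.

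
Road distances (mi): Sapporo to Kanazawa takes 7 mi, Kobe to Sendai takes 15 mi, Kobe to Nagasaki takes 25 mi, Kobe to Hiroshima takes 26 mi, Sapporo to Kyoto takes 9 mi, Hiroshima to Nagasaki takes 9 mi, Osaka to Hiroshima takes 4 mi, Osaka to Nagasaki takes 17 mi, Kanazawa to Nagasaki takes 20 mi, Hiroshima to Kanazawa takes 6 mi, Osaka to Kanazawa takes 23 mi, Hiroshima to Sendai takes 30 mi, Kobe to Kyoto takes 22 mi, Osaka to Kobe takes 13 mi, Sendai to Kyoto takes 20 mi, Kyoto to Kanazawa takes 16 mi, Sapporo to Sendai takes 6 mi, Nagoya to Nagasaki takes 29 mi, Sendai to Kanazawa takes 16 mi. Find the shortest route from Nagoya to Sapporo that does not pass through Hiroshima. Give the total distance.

Comparing a few candidate routes:
Nagoya→Nagasaki→Kanazawa→Sendai→Sapporo: 29 + 20 + 16 + 6 = 71
Nagoya→Nagasaki→Kanazawa→Sapporo: 29 + 20 + 7 = 56
Nagoya→Nagasaki→Kanazawa→Kyoto→Sapporo: 29 + 20 + 16 + 9 = 74
The minimum is 56 mi.

56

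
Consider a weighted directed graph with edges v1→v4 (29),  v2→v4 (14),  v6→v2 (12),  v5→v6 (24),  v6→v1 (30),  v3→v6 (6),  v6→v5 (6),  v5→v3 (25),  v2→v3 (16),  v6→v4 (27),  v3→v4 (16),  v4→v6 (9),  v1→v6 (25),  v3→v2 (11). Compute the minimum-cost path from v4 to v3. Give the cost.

37

Paths from v4 to v3:
v4 -> v6 -> v2 -> v3: 9 + 12 + 16 = 37
v4 -> v6 -> v5 -> v3: 9 + 6 + 25 = 40
Shortest: 37.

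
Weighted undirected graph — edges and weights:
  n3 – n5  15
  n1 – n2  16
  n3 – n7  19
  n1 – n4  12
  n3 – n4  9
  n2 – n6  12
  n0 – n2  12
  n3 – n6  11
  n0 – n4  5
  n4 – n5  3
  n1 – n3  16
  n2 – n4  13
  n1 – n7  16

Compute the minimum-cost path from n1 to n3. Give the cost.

16

Some routes from n1 to n3:
n1→n3: 16
n1→n4→n3: 12 + 9 = 21
n1→n4→n5→n3: 12 + 3 + 15 = 30
The minimum is 16.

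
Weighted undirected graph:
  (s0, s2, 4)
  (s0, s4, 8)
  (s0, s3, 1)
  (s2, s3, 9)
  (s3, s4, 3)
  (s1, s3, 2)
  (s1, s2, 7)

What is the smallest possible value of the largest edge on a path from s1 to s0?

A few of the s1→s0 routes:
s1 → s2 → s0: max(7, 4) = 7
s1 → s3 → s2 → s0: max(2, 9, 4) = 9
s1 → s3 → s0: max(2, 1) = 2
s1 → s3 → s4 → s0: max(2, 3, 8) = 8
Smallest bottleneck: 2.

2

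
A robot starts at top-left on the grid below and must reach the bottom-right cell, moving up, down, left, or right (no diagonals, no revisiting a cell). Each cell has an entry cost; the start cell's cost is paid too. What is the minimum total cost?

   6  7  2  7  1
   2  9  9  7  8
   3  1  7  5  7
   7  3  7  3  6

31

Best path: r0c0 → r1c0 → r2c0 → r2c1 → r3c1 → r3c2 → r3c3 → r3c4
Cost: 6 + 2 + 3 + 1 + 3 + 7 + 3 + 6 = 31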